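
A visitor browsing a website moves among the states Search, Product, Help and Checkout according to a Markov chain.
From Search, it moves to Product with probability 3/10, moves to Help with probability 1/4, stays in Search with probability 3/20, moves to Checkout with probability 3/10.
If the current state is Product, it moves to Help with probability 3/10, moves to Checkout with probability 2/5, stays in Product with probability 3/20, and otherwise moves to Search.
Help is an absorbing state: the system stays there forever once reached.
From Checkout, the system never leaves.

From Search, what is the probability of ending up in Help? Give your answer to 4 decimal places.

Let h(s) be the probability of absorption at Help starting from transient state s. Then h(Help) = 1 and h(Checkout) = 0. By first-step analysis:
h(Search) = 0.15·h(Search) + 0.3·h(Product) + 0.25·1 + 0.3·0
h(Product) = 0.15·h(Search) + 0.15·h(Product) + 0.3·1 + 0.4·0
Solving: h(Search) = 0.4465, h(Product) = 0.4317.
Starting from Search, the probability is 0.4465.

0.4465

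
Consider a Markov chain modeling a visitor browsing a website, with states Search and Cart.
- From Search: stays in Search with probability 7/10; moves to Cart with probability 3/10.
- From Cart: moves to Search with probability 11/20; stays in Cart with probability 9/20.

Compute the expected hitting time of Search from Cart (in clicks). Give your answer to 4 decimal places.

Let t(s) be the expected number of clicks to first reach Search from state s, with t(Search) = 0. Conditioning on the first click:
t(Cart) = 1 + 0.45·t(Cart)
Solving: t(Cart) = 1.8182.
Expected clicks from Cart to Search: 1.8182.

1.8182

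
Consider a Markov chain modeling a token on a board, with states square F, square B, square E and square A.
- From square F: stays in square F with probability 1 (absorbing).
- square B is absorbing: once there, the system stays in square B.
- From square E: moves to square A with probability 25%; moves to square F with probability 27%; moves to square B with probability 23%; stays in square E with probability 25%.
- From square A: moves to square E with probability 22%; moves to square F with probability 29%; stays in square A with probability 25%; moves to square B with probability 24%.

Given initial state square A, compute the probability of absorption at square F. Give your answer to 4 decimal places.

Let h(s) be the probability of absorption at square F starting from transient state s. Then h(square F) = 1 and h(square B) = 0. By first-step analysis:
h(square E) = 0.27·1 + 0.23·0 + 0.25·h(square E) + 0.25·h(square A)
h(square A) = 0.29·1 + 0.24·0 + 0.22·h(square E) + 0.25·h(square A)
Solving: h(square E) = 0.5419, h(square A) = 0.5456.
Starting from square A, the probability is 0.5456.

0.5456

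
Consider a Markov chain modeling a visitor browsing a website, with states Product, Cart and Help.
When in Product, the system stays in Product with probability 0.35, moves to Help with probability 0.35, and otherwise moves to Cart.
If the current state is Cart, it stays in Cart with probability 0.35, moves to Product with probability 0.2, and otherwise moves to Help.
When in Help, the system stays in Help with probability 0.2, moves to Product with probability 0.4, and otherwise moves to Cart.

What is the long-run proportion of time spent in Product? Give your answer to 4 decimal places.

Let the stationary distribution be π with π = πP and π_1 + π_2 + π_3 = 1.
π_1 = 0.35·π_1 + 0.2·π_2 + 0.4·π_3
π_2 = 0.3·π_1 + 0.35·π_2 + 0.4·π_3
Solving with the normalization constraint gives π = (0.3141, 0.3510, 0.3349).
So the stationary probability of Product is 0.3141.

0.3141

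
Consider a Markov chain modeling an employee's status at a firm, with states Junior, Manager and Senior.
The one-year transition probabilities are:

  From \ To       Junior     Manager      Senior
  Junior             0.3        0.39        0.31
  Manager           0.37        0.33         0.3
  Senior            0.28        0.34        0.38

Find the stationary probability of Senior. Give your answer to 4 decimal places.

0.3295

Let the stationary distribution be π with π = πP and π_1 + π_2 + π_3 = 1.
π_1 = 0.3·π_1 + 0.37·π_2 + 0.28·π_3
π_2 = 0.39·π_1 + 0.33·π_2 + 0.34·π_3
Solving with the normalization constraint gives π = (0.3181, 0.3524, 0.3295).
So the stationary probability of Senior is 0.3295.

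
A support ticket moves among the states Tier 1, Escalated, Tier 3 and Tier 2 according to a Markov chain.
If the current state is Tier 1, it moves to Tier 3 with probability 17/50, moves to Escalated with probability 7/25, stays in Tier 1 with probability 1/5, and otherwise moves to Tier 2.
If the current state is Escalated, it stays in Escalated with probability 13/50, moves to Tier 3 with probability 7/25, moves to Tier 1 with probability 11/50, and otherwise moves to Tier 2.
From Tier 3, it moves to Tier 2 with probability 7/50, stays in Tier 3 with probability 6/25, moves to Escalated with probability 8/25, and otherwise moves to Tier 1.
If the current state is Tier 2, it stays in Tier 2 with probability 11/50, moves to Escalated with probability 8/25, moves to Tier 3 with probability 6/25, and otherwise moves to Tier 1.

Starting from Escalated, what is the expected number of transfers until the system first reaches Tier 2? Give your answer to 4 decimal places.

Let t(s) be the expected number of transfers to first reach Tier 2 from state s, with t(Tier 2) = 0. Conditioning on the first transfer:
t(Tier 1) = 1 + 0.2·t(Tier 1) + 0.28·t(Escalated) + 0.34·t(Tier 3)
t(Escalated) = 1 + 0.22·t(Tier 1) + 0.26·t(Escalated) + 0.28·t(Tier 3)
t(Tier 3) = 1 + 0.3·t(Tier 1) + 0.32·t(Escalated) + 0.24·t(Tier 3)
Solving: t(Tier 1) = 5.3931, t(Escalated) = 5.0650, t(Tier 3) = 5.5773.
Expected transfers from Escalated to Tier 2: 5.0650.

5.0650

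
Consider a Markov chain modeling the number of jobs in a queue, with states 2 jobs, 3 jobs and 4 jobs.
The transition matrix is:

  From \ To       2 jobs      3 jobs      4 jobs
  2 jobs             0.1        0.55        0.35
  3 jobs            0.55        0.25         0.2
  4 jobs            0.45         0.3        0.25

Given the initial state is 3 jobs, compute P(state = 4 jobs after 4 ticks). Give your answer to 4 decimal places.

0.2719

Propagate the distribution vector 4 ticks from 3 jobs.
After 0 ticks: (0.0000, 1.0000, 0.0000)
After 1 tick: (0.5500, 0.2500, 0.2000)
After 2 ticks: (0.2825, 0.4250, 0.2925)
After 3 ticks: (0.3936, 0.3494, 0.2570)
After 4 ticks: (0.3472, 0.3809, 0.2719)
P(in 4 jobs after 4 ticks) = 0.2719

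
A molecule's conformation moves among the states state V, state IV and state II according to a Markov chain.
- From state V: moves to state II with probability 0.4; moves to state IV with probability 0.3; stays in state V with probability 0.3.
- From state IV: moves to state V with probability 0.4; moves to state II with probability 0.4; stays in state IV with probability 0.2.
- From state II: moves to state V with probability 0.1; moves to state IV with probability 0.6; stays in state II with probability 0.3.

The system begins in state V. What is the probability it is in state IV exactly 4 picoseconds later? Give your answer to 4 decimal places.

Propagate the distribution vector 4 picoseconds from state V.
After 0 picoseconds: (1.0000, 0.0000, 0.0000)
After 1 picosecond: (0.3000, 0.3000, 0.4000)
After 2 picoseconds: (0.2500, 0.3900, 0.3600)
After 3 picoseconds: (0.2670, 0.3690, 0.3640)
After 4 picoseconds: (0.2641, 0.3723, 0.3636)
P(in state IV after 4 picoseconds) = 0.3723

0.3723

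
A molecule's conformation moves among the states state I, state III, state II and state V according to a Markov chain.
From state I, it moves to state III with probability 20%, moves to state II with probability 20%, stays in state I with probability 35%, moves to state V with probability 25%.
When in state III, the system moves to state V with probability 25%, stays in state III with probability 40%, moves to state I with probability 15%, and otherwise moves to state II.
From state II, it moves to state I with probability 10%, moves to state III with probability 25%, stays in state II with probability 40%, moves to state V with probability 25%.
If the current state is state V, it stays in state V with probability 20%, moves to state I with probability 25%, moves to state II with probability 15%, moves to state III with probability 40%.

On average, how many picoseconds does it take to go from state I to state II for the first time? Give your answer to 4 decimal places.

5.3165

Let t(s) be the expected number of picoseconds to first reach state II from state s, with t(state II) = 0. Conditioning on the first picosecond:
t(state I) = 1 + 0.35·t(state I) + 0.2·t(state III) + 0.25·t(state V)
t(state III) = 1 + 0.15·t(state I) + 0.4·t(state III) + 0.25·t(state V)
t(state V) = 1 + 0.25·t(state I) + 0.4·t(state III) + 0.2·t(state V)
Solving: t(state I) = 5.3165, t(state III) = 5.3165, t(state V) = 5.5696.
Expected picoseconds from state I to state II: 5.3165.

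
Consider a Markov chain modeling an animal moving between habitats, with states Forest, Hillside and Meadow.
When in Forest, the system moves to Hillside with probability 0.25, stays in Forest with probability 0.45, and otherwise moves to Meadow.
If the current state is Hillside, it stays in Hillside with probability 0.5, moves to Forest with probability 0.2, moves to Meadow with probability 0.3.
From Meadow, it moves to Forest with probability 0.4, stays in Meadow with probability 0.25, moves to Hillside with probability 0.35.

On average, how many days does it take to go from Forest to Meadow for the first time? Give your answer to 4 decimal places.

3.3333

Let t(s) be the expected number of days to first reach Meadow from state s, with t(Meadow) = 0. Conditioning on the first day:
t(Forest) = 1 + 0.45·t(Forest) + 0.25·t(Hillside)
t(Hillside) = 1 + 0.2·t(Forest) + 0.5·t(Hillside)
Solving: t(Forest) = 3.3333, t(Hillside) = 3.3333.
Expected days from Forest to Meadow: 3.3333.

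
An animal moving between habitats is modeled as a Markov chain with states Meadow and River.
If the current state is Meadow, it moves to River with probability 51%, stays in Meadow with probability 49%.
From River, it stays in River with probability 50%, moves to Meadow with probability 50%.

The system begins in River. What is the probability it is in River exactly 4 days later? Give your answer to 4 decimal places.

0.5050

Propagate the distribution vector 4 days from River.
After 0 days: (0.0000, 1.0000)
After 1 day: (0.5000, 0.5000)
After 2 days: (0.4950, 0.5050)
After 3 days: (0.4951, 0.5050)
After 4 days: (0.4950, 0.5050)
P(in River after 4 days) = 0.5050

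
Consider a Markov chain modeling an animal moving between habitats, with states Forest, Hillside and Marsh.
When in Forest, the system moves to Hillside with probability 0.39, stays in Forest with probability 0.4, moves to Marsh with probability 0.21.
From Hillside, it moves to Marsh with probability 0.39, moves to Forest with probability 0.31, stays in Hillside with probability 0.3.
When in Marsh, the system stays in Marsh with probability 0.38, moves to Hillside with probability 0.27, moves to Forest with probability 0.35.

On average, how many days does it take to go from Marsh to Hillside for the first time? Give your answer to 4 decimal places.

3.1826

Let t(s) be the expected number of days to first reach Hillside from state s, with t(Hillside) = 0. Conditioning on the first day:
t(Forest) = 1 + 0.4·t(Forest) + 0.21·t(Marsh)
t(Marsh) = 1 + 0.35·t(Forest) + 0.38·t(Marsh)
Solving: t(Forest) = 2.7806, t(Marsh) = 3.1826.
Expected days from Marsh to Hillside: 3.1826.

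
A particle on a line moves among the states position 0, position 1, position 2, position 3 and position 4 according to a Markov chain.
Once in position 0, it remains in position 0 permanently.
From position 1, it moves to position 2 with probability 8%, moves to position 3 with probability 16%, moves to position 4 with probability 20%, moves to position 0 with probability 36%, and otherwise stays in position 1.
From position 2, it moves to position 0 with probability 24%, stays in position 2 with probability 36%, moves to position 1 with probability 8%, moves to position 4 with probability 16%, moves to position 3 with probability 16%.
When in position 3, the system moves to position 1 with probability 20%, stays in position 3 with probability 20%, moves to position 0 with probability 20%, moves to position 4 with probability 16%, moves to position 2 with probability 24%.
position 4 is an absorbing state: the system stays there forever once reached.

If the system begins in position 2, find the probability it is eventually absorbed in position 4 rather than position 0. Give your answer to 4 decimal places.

0.3999

Let h(s) be the probability of absorption at position 4 starting from transient state s. Then h(position 4) = 1 and h(position 0) = 0. By first-step analysis:
h(position 1) = 0.36·0 + 0.2·h(position 1) + 0.08·h(position 2) + 0.16·h(position 3) + 0.2·1
h(position 2) = 0.24·0 + 0.08·h(position 1) + 0.36·h(position 2) + 0.16·h(position 3) + 0.16·1
h(position 3) = 0.2·0 + 0.2·h(position 1) + 0.24·h(position 2) + 0.2·h(position 3) + 0.16·1
Solving: h(position 1) = 0.3726, h(position 2) = 0.3999, h(position 3) = 0.4131.
Starting from position 2, the probability is 0.3999.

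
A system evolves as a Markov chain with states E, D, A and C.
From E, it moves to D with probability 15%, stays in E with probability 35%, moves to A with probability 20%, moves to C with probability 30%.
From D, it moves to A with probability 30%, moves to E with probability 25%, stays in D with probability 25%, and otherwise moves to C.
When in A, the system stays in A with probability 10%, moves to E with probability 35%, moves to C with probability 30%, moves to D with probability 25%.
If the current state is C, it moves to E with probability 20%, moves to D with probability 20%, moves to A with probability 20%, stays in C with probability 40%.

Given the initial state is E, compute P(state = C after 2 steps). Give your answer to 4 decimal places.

Propagate the distribution vector 2 steps from E.
After 0 steps: (1.0000, 0.0000, 0.0000, 0.0000)
After 1 step: (0.3500, 0.1500, 0.2000, 0.3000)
After 2 steps: (0.2900, 0.2000, 0.1950, 0.3150)
P(in C after 2 steps) = 0.3150

0.3150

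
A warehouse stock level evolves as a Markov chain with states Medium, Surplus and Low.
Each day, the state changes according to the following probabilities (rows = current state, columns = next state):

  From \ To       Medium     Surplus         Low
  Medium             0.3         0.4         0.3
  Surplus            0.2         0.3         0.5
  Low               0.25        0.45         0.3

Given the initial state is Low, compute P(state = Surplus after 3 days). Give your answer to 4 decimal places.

0.3825

Propagate the distribution vector 3 days from Low.
After 0 days: (0.0000, 0.0000, 1.0000)
After 1 day: (0.2500, 0.4500, 0.3000)
After 2 days: (0.2400, 0.3700, 0.3900)
After 3 days: (0.2435, 0.3825, 0.3740)
P(in Surplus after 3 days) = 0.3825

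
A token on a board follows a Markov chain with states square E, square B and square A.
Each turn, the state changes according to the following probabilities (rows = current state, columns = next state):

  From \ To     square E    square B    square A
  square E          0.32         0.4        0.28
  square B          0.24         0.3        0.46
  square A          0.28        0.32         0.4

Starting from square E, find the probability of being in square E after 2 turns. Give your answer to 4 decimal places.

0.2768

Sum over the intermediate state after 1 turn:
P = P(square E→square E)·P(square E→square E) + P(square E→square B)·P(square B→square E) + P(square E→square A)·P(square A→square E)
  = 0.32×0.32 + 0.4×0.24 + 0.28×0.28
  = 0.1024 + 0.0960 + 0.0784 = 0.2768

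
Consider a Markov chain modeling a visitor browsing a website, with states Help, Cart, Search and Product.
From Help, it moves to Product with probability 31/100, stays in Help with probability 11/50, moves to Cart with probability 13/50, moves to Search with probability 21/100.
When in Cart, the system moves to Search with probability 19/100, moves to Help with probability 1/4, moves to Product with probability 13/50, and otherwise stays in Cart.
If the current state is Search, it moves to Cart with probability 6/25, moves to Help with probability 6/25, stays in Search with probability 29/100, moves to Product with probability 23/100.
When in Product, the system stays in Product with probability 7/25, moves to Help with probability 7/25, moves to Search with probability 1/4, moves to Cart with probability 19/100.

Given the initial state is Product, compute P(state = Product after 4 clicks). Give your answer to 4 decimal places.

0.2708

Propagate the distribution vector 4 clicks from Product.
After 0 clicks: (0.0000, 0.0000, 0.0000, 1.0000)
After 1 click: (0.2800, 0.1900, 0.2500, 0.2800)
After 2 clicks: (0.2475, 0.2430, 0.2374, 0.2721)
After 3 clicks: (0.2484, 0.2459, 0.2350, 0.2707)
After 4 clicks: (0.2483, 0.2462, 0.2347, 0.2708)
P(in Product after 4 clicks) = 0.2708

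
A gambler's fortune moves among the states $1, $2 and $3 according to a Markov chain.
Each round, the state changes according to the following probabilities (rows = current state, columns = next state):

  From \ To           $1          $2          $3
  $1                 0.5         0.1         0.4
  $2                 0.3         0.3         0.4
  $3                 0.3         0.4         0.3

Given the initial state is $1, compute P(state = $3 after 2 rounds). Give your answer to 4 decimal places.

0.3600

Sum over the intermediate state after 1 round:
P = P($1→$1)·P($1→$3) + P($1→$2)·P($2→$3) + P($1→$3)·P($3→$3)
  = 0.5×0.4 + 0.1×0.4 + 0.4×0.3
  = 0.2000 + 0.0400 + 0.1200 = 0.3600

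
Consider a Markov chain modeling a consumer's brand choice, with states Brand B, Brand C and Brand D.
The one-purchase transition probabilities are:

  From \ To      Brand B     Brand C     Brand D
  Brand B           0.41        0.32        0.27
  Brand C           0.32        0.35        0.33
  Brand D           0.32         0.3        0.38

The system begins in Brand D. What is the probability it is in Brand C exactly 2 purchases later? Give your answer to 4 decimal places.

Sum over the intermediate state after 1 purchase:
P = P(Brand D→Brand B)·P(Brand B→Brand C) + P(Brand D→Brand C)·P(Brand C→Brand C) + P(Brand D→Brand D)·P(Brand D→Brand C)
  = 0.32×0.32 + 0.3×0.35 + 0.38×0.3
  = 0.1024 + 0.1050 + 0.1140 = 0.3214

0.3214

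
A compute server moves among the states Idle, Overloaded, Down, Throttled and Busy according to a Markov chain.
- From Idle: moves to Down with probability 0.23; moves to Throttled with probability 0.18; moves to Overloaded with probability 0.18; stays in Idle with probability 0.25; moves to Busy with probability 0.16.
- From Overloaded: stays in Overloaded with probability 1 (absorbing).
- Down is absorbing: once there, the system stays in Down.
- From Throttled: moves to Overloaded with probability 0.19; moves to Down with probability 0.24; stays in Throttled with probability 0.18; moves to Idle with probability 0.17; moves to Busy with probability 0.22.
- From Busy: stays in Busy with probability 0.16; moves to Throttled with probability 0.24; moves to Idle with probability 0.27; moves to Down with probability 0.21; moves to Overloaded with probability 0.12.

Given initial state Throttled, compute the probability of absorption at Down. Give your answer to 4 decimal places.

Let h(s) be the probability of absorption at Down starting from transient state s. Then h(Down) = 1 and h(Overloaded) = 0. By first-step analysis:
h(Idle) = 0.25·h(Idle) + 0.18·0 + 0.23·1 + 0.18·h(Throttled) + 0.16·h(Busy)
h(Throttled) = 0.17·h(Idle) + 0.19·0 + 0.24·1 + 0.18·h(Throttled) + 0.22·h(Busy)
h(Busy) = 0.27·h(Idle) + 0.12·0 + 0.21·1 + 0.24·h(Throttled) + 0.16·h(Busy)
Solving: h(Idle) = 0.5711, h(Throttled) = 0.5712, h(Busy) = 0.5967.
Starting from Throttled, the probability is 0.5712.

0.5712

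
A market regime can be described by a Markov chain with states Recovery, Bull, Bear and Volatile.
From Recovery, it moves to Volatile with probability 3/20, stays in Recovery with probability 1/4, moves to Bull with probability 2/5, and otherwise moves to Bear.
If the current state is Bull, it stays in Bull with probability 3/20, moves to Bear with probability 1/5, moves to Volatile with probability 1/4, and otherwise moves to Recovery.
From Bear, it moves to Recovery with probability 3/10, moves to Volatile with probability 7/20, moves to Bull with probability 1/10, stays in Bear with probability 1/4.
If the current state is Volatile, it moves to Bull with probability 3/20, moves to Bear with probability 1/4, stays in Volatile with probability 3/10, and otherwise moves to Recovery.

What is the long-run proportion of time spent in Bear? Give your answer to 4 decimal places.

Let the stationary distribution be π with π = πP and π_1 + π_2 + π_3 + π_4 = 1.
π_1 = 0.25·π_1 + 0.4·π_2 + 0.3·π_3 + 0.3·π_4
π_2 = 0.4·π_1 + 0.15·π_2 + 0.1·π_3 + 0.15·π_4
π_3 = 0.2·π_1 + 0.2·π_2 + 0.25·π_3 + 0.25·π_4
Solving with the normalization constraint gives π = (0.3062, 0.2154, 0.2239, 0.2545).
So the stationary probability of Bear is 0.2239.

0.2239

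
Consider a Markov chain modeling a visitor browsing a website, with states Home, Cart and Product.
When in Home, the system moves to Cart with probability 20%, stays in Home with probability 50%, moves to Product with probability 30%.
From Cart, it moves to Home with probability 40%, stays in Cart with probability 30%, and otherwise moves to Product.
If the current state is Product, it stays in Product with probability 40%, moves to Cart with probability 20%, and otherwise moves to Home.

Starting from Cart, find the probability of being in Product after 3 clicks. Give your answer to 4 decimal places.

Propagate the distribution vector 3 clicks from Cart.
After 0 clicks: (0.0000, 1.0000, 0.0000)
After 1 click: (0.4000, 0.3000, 0.3000)
After 2 clicks: (0.4400, 0.2300, 0.3300)
After 3 clicks: (0.4440, 0.2230, 0.3330)
P(in Product after 3 clicks) = 0.3330

0.3330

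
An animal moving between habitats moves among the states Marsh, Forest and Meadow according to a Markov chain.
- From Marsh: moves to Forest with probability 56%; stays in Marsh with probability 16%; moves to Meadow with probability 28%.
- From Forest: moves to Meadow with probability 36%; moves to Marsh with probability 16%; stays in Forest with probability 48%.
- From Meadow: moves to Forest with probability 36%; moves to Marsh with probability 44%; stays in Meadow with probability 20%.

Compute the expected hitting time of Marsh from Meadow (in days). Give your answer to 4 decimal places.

3.0726

Let t(s) be the expected number of days to first reach Marsh from state s, with t(Marsh) = 0. Conditioning on the first day:
t(Forest) = 1 + 0.48·t(Forest) + 0.36·t(Meadow)
t(Meadow) = 1 + 0.36·t(Forest) + 0.2·t(Meadow)
Solving: t(Forest) = 4.0503, t(Meadow) = 3.0726.
Expected days from Meadow to Marsh: 3.0726.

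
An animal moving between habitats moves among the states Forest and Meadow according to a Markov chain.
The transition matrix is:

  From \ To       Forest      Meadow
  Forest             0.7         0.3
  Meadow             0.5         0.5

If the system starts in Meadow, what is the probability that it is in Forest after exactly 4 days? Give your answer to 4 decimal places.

0.6240

Propagate the distribution vector 4 days from Meadow.
After 0 days: (0.0000, 1.0000)
After 1 day: (0.5000, 0.5000)
After 2 days: (0.6000, 0.4000)
After 3 days: (0.6200, 0.3800)
After 4 days: (0.6240, 0.3760)
P(in Forest after 4 days) = 0.6240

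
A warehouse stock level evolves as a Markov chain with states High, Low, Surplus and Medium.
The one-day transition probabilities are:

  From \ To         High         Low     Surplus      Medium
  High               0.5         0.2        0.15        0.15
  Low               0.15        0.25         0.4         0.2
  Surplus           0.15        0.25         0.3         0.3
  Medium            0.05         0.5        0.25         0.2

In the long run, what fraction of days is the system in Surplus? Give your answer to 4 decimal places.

Let the stationary distribution be π with π = πP and π_1 + π_2 + π_3 + π_4 = 1.
π_1 = 0.5·π_1 + 0.15·π_2 + 0.15·π_3 + 0.05·π_4
π_2 = 0.2·π_1 + 0.25·π_2 + 0.25·π_3 + 0.5·π_4
π_3 = 0.15·π_1 + 0.4·π_2 + 0.3·π_3 + 0.25·π_4
Solving with the normalization constraint gives π = (0.1971, 0.2949, 0.2890, 0.2190).
So the stationary probability of Surplus is 0.2890.

0.2890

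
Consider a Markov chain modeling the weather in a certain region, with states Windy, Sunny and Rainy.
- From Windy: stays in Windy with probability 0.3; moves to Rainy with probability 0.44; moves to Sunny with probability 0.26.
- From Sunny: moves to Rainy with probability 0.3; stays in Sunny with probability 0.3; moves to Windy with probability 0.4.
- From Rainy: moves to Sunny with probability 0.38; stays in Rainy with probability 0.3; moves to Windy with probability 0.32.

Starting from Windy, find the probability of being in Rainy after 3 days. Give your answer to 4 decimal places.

0.3469

Propagate the distribution vector 3 days from Windy.
After 0 days: (1.0000, 0.0000, 0.0000)
After 1 day: (0.3000, 0.2600, 0.4400)
After 2 days: (0.3348, 0.3232, 0.3420)
After 3 days: (0.3392, 0.3140, 0.3469)
P(in Rainy after 3 days) = 0.3469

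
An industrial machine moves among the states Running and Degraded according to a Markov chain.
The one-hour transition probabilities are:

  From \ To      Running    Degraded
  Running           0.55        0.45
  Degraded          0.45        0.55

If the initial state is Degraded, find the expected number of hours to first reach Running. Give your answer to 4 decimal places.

2.2222

Let t(s) be the expected number of hours to first reach Running from state s, with t(Running) = 0. Conditioning on the first hour:
t(Degraded) = 1 + 0.55·t(Degraded)
Solving: t(Degraded) = 2.2222.
Expected hours from Degraded to Running: 2.2222.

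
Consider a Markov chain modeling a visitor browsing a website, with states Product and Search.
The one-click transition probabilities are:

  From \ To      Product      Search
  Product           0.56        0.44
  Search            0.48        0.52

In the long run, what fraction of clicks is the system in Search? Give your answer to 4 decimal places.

Let the stationary distribution be π with π = πP and π_1 + π_2 = 1.
π_1 = 0.56·π_1 + 0.48·π_2
Solving with the normalization constraint gives π = (0.5217, 0.4783).
So the stationary probability of Search is 0.4783.

0.4783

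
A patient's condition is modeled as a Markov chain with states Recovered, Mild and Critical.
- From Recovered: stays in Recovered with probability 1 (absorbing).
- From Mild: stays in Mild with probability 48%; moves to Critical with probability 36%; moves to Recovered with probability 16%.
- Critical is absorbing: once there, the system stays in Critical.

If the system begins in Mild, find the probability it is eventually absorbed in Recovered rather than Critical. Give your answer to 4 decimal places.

0.3077

Let h(s) be the probability of absorption at Recovered starting from transient state s. Then h(Recovered) = 1 and h(Critical) = 0. By first-step analysis:
h(Mild) = 0.16·1 + 0.48·h(Mild) + 0.36·0
Solving: h(Mild) = 0.3077.
Starting from Mild, the probability is 0.3077.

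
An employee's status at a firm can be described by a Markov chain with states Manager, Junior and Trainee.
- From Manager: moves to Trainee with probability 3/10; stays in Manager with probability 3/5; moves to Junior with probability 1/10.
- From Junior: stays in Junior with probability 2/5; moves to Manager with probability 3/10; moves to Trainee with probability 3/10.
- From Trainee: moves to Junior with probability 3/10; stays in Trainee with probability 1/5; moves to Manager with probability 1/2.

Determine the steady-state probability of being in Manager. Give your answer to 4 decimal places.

Let the stationary distribution be π with π = πP and π_1 + π_2 + π_3 = 1.
π_1 = 0.6·π_1 + 0.3·π_2 + 0.5·π_3
π_2 = 0.1·π_1 + 0.4·π_2 + 0.3·π_3
Solving with the normalization constraint gives π = (0.5065, 0.2208, 0.2727).
So the stationary probability of Manager is 0.5065.

0.5065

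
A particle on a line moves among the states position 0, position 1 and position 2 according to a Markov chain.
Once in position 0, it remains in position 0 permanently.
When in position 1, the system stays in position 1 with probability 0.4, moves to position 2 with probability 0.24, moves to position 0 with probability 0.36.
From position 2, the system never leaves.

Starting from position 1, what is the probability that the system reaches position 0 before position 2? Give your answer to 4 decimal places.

0.6000

Let h(s) be the probability of absorption at position 0 starting from transient state s. Then h(position 0) = 1 and h(position 2) = 0. By first-step analysis:
h(position 1) = 0.36·1 + 0.4·h(position 1) + 0.24·0
Solving: h(position 1) = 0.6000.
Starting from position 1, the probability is 0.6000.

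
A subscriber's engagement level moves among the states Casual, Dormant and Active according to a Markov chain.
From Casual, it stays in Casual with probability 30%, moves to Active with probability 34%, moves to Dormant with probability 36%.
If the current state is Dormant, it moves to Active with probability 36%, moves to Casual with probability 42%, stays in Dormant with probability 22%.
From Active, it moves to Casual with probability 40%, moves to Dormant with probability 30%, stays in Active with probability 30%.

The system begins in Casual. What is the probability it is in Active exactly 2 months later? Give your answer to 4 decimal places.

0.3336

Sum over the intermediate state after 1 month:
P = P(Casual→Casual)·P(Casual→Active) + P(Casual→Dormant)·P(Dormant→Active) + P(Casual→Active)·P(Active→Active)
  = 0.3×0.34 + 0.36×0.36 + 0.34×0.3
  = 0.1020 + 0.1296 + 0.1020 = 0.3336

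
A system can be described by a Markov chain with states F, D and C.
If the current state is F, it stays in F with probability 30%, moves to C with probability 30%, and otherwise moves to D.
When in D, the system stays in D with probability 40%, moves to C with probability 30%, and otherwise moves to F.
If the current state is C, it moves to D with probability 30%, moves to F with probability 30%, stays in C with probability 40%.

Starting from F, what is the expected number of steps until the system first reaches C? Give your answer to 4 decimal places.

Let t(s) be the expected number of steps to first reach C from state s, with t(C) = 0. Conditioning on the first step:
t(F) = 1 + 0.3·t(F) + 0.4·t(D)
t(D) = 1 + 0.3·t(F) + 0.4·t(D)
Solving: t(F) = 3.3333, t(D) = 3.3333.
Expected steps from F to C: 3.3333.

3.3333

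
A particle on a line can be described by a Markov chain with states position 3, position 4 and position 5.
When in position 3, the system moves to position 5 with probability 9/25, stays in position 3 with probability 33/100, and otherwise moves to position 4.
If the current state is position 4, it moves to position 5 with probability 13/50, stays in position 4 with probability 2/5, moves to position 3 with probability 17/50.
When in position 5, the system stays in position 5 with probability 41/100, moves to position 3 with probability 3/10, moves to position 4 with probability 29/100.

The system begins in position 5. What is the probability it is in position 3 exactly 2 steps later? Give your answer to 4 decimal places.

Sum over the intermediate state after 1 step:
P = P(position 5→position 3)·P(position 3→position 3) + P(position 5→position 4)·P(position 4→position 3) + P(position 5→position 5)·P(position 5→position 3)
  = 0.3×0.33 + 0.29×0.34 + 0.41×0.3
  = 0.0990 + 0.0986 + 0.1230 = 0.3206

0.3206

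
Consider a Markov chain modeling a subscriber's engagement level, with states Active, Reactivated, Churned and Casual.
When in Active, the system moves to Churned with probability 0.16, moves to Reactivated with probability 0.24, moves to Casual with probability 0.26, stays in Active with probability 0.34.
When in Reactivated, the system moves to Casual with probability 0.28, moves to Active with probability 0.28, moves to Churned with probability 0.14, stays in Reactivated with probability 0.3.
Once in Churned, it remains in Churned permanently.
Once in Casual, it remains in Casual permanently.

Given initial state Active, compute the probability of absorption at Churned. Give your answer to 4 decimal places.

Let h(s) be the probability of absorption at Churned starting from transient state s. Then h(Churned) = 1 and h(Casual) = 0. By first-step analysis:
h(Active) = 0.34·h(Active) + 0.24·h(Reactivated) + 0.16·1 + 0.26·0
h(Reactivated) = 0.28·h(Active) + 0.3·h(Reactivated) + 0.14·1 + 0.28·0
Solving: h(Active) = 0.3688, h(Reactivated) = 0.3475.
Starting from Active, the probability is 0.3688.

0.3688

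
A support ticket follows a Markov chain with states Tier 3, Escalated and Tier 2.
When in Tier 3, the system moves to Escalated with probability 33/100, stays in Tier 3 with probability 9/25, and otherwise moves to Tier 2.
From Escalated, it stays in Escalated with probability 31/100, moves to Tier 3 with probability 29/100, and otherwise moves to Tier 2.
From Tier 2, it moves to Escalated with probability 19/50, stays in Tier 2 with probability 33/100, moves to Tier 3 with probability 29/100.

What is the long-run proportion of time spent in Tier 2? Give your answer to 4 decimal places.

Let the stationary distribution be π with π = πP and π_1 + π_2 + π_3 = 1.
π_1 = 0.36·π_1 + 0.29·π_2 + 0.29·π_3
π_2 = 0.33·π_1 + 0.31·π_2 + 0.38·π_3
Solving with the normalization constraint gives π = (0.3118, 0.3406, 0.3476).
So the stationary probability of Tier 2 is 0.3476.

0.3476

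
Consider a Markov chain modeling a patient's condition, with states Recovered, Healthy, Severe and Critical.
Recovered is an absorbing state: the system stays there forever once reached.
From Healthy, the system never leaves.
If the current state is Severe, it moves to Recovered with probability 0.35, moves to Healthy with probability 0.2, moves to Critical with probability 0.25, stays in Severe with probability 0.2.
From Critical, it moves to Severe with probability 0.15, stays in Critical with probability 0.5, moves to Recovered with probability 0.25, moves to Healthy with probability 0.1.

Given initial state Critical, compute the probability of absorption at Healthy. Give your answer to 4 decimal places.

Let h(s) be the probability of absorption at Healthy starting from transient state s. Then h(Healthy) = 1 and h(Recovered) = 0. By first-step analysis:
h(Severe) = 0.35·0 + 0.2·1 + 0.2·h(Severe) + 0.25·h(Critical)
h(Critical) = 0.25·0 + 0.1·1 + 0.15·h(Severe) + 0.5·h(Critical)
Solving: h(Severe) = 0.3448, h(Critical) = 0.3034.
Starting from Critical, the probability is 0.3034.

0.3034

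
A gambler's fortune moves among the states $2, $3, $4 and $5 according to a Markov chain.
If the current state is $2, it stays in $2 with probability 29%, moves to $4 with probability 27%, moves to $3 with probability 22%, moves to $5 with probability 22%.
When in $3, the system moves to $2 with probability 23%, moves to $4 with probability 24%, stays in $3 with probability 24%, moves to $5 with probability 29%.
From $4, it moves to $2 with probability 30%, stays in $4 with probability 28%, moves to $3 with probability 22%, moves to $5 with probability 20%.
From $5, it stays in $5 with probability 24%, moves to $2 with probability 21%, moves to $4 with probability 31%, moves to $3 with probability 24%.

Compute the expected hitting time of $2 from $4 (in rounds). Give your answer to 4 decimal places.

Let t(s) be the expected number of rounds to first reach $2 from state s, with t($2) = 0. Conditioning on the first round:
t($3) = 1 + 0.24·t($3) + 0.24·t($4) + 0.29·t($5)
t($4) = 1 + 0.22·t($3) + 0.28·t($4) + 0.2·t($5)
t($5) = 1 + 0.24·t($3) + 0.31·t($4) + 0.24·t($5)
Solving: t($3) = 4.1029, t($4) = 3.7983, t($5) = 4.1608.
Expected rounds from $4 to $2: 3.7983.

3.7983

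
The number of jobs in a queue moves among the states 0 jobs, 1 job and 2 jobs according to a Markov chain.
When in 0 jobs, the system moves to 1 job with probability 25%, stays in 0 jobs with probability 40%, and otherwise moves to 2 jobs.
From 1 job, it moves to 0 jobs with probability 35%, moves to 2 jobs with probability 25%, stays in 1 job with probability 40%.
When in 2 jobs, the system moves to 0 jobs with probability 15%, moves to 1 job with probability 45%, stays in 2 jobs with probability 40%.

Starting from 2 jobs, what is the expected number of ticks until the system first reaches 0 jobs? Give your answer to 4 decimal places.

4.2424

Let t(s) be the expected number of ticks to first reach 0 jobs from state s, with t(0 jobs) = 0. Conditioning on the first tick:
t(1 job) = 1 + 0.4·t(1 job) + 0.25·t(2 jobs)
t(2 jobs) = 1 + 0.45·t(1 job) + 0.4·t(2 jobs)
Solving: t(1 job) = 3.4343, t(2 jobs) = 4.2424.
Expected ticks from 2 jobs to 0 jobs: 4.2424.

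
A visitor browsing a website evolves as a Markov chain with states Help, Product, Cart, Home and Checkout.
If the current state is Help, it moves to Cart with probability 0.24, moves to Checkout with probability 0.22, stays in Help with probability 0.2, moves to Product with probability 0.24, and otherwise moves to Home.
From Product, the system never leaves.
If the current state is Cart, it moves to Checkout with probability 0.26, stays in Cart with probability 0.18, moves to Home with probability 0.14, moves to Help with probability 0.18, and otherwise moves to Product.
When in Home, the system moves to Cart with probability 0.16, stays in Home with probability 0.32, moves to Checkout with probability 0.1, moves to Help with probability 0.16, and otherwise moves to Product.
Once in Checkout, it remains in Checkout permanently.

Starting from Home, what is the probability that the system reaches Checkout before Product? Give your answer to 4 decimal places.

0.3703

Let h(s) be the probability of absorption at Checkout starting from transient state s. Then h(Checkout) = 1 and h(Product) = 0. By first-step analysis:
h(Help) = 0.2·h(Help) + 0.24·0 + 0.24·h(Cart) + 0.1·h(Home) + 0.22·1
h(Cart) = 0.18·h(Help) + 0.24·0 + 0.18·h(Cart) + 0.14·h(Home) + 0.26·1
h(Home) = 0.16·h(Help) + 0.26·0 + 0.16·h(Cart) + 0.32·h(Home) + 0.1·1
Solving: h(Help) = 0.4661, h(Cart) = 0.4826, h(Home) = 0.3703.
Starting from Home, the probability is 0.3703.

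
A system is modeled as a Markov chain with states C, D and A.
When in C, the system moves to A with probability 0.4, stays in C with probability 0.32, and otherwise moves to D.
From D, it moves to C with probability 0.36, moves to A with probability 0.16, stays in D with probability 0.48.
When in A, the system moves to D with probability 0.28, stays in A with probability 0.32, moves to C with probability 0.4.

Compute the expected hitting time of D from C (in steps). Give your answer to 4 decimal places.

Let t(s) be the expected number of steps to first reach D from state s, with t(D) = 0. Conditioning on the first step:
t(C) = 1 + 0.32·t(C) + 0.4·t(A)
t(A) = 1 + 0.4·t(C) + 0.32·t(A)
Solving: t(C) = 3.5714, t(A) = 3.5714.
Expected steps from C to D: 3.5714.

3.5714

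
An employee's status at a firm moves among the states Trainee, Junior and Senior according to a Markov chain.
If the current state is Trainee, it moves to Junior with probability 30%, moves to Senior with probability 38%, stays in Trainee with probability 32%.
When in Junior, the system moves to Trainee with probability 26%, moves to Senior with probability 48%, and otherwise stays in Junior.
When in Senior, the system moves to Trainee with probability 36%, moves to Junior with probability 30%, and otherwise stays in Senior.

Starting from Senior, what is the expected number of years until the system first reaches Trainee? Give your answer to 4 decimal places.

Let t(s) be the expected number of years to first reach Trainee from state s, with t(Trainee) = 0. Conditioning on the first year:
t(Junior) = 1 + 0.26·t(Junior) + 0.48·t(Senior)
t(Senior) = 1 + 0.3·t(Junior) + 0.34·t(Senior)
Solving: t(Junior) = 3.3101, t(Senior) = 3.0197.
Expected years from Senior to Trainee: 3.0197.

3.0197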